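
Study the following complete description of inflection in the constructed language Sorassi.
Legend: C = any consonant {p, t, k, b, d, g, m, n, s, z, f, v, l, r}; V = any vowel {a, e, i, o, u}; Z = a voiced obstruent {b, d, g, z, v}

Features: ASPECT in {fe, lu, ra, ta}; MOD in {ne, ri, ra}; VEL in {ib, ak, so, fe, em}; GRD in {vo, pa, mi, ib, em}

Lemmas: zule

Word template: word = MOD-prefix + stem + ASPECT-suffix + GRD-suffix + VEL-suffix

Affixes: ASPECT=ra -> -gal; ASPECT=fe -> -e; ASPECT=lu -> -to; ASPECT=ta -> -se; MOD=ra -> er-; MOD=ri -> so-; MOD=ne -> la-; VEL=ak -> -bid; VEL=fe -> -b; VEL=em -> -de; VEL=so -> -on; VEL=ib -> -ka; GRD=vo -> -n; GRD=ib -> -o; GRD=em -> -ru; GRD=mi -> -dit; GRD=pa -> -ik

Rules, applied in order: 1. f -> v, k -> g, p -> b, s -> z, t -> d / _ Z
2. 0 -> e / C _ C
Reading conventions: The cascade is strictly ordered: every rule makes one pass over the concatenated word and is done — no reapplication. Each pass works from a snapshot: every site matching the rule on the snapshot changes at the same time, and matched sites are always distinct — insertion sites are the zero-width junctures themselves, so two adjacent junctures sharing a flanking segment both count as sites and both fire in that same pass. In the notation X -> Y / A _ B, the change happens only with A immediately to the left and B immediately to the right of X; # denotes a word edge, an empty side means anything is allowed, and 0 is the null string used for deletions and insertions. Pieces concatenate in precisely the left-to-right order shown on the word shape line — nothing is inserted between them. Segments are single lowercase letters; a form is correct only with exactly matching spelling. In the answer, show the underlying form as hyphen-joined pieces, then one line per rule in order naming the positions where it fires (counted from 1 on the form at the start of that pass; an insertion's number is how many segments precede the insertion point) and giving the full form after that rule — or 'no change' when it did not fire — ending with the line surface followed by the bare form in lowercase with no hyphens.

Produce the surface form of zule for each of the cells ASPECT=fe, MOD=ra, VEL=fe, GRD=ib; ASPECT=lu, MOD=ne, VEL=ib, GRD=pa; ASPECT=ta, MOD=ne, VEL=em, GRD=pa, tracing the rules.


cell ASPECT=fe, MOD=ra, VEL=fe, GRD=ib:
underlying: er-zule-e-o-b
1. f -> v, k -> g, p -> b, s -> z, t -> d / _ Z: no change
2. 0 -> e / C _ C: inserts after position(s) 2: erezuleeob
surface: erezuleeob

cell ASPECT=lu, MOD=ne, VEL=ib, GRD=pa:
underlying: la-zule-to-ik-ka
1. f -> v, k -> g, p -> b, s -> z, t -> d / _ Z: no change
2. 0 -> e / C _ C: inserts after position(s) 10: lazuletoikeka
surface: lazuletoikeka

cell ASPECT=ta, MOD=ne, VEL=em, GRD=pa:
underlying: la-zule-se-ik-de
1. f -> v, k -> g, p -> b, s -> z, t -> d / _ Z: fires at position(s) 10: lazuleseigde
2. 0 -> e / C _ C: inserts after position(s) 10: lazuleseigede
surface: lazuleseigede


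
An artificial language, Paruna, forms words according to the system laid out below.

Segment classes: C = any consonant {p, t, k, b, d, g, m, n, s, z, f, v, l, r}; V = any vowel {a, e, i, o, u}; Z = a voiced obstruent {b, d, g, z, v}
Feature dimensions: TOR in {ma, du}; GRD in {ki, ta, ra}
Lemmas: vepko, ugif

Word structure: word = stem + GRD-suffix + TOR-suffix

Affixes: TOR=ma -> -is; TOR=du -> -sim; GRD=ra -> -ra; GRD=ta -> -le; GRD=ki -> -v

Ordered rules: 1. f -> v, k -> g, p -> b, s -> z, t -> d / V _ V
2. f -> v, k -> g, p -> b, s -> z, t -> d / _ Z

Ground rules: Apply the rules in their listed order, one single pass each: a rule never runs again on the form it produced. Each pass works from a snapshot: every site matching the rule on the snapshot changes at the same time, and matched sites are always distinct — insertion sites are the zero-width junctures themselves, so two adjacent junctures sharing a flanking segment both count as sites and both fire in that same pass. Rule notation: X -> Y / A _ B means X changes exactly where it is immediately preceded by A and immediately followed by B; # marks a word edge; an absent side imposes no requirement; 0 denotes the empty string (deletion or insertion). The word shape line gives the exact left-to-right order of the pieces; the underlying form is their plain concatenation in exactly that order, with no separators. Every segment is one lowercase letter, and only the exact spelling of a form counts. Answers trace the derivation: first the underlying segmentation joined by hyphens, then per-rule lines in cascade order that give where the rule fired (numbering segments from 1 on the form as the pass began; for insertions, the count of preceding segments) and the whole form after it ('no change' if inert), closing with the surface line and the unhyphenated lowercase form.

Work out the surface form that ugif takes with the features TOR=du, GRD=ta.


underlying: ugif-le-sim
1. f -> v, k -> g, p -> b, s -> z, t -> d / V _ V: fires at position(s) 7: ugiflezim
2. f -> v, k -> g, p -> b, s -> z, t -> d / _ Z: no change
surface: ugiflezim


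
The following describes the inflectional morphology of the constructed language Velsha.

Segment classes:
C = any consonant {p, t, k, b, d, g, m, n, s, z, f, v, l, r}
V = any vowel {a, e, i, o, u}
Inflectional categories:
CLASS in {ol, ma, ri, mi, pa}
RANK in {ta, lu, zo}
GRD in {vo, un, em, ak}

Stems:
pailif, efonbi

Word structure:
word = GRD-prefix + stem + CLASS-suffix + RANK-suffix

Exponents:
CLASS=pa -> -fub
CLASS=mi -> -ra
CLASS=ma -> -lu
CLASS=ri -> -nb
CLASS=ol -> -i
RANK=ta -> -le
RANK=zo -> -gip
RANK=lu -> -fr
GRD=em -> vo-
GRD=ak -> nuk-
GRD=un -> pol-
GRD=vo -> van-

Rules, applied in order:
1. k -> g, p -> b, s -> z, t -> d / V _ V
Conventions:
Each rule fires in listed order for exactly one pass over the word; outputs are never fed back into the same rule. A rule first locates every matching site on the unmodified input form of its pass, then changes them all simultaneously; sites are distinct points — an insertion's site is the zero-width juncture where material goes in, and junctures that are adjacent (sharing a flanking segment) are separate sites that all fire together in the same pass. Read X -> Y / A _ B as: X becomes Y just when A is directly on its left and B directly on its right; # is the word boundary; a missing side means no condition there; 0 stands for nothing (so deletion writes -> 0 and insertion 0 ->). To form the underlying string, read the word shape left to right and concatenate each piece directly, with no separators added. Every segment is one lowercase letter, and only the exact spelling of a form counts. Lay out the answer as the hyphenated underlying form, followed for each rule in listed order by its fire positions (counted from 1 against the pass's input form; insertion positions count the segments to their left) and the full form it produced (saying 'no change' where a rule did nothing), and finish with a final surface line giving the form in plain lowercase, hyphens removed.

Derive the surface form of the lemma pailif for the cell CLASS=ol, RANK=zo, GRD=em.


underlying: vo-pailif-i-gip
1. k -> g, p -> b, s -> z, t -> d / V _ V: fires at position(s) 3: vobailifigip
surface: vobailifigip


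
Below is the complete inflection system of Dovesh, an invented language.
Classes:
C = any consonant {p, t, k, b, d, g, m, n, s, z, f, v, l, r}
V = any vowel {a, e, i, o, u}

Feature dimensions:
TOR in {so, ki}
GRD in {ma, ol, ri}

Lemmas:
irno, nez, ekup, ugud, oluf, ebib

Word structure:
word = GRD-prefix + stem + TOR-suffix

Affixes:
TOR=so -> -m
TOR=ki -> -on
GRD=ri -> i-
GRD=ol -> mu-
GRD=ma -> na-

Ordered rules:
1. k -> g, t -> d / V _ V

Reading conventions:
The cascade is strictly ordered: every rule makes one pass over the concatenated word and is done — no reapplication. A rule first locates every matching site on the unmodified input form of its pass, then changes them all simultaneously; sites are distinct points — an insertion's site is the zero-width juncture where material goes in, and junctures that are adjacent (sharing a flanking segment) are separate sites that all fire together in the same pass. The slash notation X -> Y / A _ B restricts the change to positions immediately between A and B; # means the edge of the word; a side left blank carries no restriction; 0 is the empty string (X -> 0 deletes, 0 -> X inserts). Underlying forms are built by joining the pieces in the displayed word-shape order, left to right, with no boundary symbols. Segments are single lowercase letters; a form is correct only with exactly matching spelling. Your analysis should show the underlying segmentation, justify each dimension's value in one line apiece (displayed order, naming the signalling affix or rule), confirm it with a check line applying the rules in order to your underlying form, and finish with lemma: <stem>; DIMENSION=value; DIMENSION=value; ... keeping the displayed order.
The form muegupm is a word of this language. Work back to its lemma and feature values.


underlying: mu-ekup-m
TOR=so - signalled by the affix -m
GRD=ol - signalled by the affix mu-
check: muekupm -> muegupm
lemma: ekup; TOR=so; GRD=ol


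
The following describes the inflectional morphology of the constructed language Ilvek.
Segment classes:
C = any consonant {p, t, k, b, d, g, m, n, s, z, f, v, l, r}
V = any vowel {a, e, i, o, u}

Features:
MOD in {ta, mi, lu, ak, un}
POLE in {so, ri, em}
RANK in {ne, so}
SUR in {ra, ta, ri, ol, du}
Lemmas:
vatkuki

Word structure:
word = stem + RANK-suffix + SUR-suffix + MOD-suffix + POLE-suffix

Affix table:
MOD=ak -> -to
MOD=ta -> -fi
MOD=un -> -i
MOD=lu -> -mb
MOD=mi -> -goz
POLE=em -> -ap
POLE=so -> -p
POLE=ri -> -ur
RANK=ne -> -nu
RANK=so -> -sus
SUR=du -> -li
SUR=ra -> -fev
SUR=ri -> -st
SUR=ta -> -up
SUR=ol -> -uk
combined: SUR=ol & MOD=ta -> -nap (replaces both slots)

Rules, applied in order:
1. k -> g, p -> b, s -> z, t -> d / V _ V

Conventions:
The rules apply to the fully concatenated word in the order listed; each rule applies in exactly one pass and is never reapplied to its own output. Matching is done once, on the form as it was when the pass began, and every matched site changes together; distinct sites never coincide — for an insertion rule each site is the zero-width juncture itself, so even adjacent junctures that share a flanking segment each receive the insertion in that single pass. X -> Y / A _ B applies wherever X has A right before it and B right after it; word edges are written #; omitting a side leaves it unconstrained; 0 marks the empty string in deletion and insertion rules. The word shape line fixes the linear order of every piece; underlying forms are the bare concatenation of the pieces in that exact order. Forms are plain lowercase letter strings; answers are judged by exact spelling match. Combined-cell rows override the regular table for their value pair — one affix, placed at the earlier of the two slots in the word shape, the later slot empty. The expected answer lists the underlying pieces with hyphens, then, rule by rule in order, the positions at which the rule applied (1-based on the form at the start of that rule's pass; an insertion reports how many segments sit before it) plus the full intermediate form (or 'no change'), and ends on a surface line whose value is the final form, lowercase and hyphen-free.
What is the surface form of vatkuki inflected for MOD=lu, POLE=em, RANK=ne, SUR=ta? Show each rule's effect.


underlying: vatkuki-nu-up-mb-ap
1. k -> g, p -> b, s -> z, t -> d / V _ V: fires at position(s) 6: vatkuginuupmbap
surface: vatkuginuupmbap


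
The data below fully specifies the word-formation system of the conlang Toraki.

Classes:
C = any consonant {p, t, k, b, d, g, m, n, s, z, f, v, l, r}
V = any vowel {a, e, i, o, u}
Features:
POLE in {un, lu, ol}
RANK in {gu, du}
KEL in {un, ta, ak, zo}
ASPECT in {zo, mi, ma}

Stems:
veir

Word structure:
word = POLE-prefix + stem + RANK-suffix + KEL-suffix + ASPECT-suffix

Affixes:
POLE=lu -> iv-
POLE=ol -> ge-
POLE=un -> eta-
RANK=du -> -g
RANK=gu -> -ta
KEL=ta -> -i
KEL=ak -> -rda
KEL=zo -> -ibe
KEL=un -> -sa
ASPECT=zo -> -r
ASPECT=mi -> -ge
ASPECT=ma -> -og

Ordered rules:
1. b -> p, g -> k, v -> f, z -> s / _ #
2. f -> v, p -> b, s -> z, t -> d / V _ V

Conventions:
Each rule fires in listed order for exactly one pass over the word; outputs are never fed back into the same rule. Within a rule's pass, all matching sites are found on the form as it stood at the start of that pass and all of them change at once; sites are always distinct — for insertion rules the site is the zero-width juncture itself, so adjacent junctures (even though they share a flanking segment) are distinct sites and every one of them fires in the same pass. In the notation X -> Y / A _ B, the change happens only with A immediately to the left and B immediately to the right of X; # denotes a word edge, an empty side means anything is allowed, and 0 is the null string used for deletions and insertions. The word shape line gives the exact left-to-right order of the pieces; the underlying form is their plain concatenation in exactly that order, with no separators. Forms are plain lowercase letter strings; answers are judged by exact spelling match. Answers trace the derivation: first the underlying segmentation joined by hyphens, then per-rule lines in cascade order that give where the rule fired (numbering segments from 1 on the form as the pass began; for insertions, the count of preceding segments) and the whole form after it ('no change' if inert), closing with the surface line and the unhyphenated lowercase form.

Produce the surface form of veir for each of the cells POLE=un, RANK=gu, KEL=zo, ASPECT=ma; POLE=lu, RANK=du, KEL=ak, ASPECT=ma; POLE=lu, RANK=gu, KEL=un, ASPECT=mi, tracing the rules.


cell POLE=un, RANK=gu, KEL=zo, ASPECT=ma:
underlying: eta-veir-ta-ibe-og
1. b -> p, g -> k, v -> f, z -> s / _ #: fires at position(s) 14: etaveirtaibeok
2. f -> v, p -> b, s -> z, t -> d / V _ V: fires at position(s) 2: edaveirtaibeok
surface: edaveirtaibeok

cell POLE=lu, RANK=du, KEL=ak, ASPECT=ma:
underlying: iv-veir-g-rda-og
1. b -> p, g -> k, v -> f, z -> s / _ #: fires at position(s) 12: ivveirgrdaok
2. f -> v, p -> b, s -> z, t -> d / V _ V: no change
surface: ivveirgrdaok

cell POLE=lu, RANK=gu, KEL=un, ASPECT=mi:
underlying: iv-veir-ta-sa-ge
1. b -> p, g -> k, v -> f, z -> s / _ #: no change
2. f -> v, p -> b, s -> z, t -> d / V _ V: fires at position(s) 9: ivveirtazage
surface: ivveirtazage


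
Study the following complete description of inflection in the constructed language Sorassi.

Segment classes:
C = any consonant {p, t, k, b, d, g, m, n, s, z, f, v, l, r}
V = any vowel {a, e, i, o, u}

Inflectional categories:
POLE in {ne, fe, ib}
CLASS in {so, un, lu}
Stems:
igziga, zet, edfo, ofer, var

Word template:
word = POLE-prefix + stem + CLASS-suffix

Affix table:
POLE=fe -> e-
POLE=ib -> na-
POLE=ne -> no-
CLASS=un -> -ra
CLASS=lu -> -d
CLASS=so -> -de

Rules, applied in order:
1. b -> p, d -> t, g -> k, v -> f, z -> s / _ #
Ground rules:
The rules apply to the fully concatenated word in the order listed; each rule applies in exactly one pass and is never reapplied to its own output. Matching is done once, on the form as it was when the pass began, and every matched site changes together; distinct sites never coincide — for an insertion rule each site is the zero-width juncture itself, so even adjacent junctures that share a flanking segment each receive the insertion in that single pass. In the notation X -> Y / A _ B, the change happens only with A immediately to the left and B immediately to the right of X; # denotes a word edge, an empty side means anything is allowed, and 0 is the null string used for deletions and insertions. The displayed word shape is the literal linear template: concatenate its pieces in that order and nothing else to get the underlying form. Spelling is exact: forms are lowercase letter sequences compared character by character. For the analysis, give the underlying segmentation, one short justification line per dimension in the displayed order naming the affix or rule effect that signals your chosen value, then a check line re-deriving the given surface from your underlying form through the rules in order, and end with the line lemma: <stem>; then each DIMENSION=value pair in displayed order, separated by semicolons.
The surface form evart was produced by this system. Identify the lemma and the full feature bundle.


underlying: e-var-d
POLE=fe - signalled by the affix e-
CLASS=lu - signalled by the affix -d
check: evard -> evart
lemma: var; POLE=fe; CLASS=lu


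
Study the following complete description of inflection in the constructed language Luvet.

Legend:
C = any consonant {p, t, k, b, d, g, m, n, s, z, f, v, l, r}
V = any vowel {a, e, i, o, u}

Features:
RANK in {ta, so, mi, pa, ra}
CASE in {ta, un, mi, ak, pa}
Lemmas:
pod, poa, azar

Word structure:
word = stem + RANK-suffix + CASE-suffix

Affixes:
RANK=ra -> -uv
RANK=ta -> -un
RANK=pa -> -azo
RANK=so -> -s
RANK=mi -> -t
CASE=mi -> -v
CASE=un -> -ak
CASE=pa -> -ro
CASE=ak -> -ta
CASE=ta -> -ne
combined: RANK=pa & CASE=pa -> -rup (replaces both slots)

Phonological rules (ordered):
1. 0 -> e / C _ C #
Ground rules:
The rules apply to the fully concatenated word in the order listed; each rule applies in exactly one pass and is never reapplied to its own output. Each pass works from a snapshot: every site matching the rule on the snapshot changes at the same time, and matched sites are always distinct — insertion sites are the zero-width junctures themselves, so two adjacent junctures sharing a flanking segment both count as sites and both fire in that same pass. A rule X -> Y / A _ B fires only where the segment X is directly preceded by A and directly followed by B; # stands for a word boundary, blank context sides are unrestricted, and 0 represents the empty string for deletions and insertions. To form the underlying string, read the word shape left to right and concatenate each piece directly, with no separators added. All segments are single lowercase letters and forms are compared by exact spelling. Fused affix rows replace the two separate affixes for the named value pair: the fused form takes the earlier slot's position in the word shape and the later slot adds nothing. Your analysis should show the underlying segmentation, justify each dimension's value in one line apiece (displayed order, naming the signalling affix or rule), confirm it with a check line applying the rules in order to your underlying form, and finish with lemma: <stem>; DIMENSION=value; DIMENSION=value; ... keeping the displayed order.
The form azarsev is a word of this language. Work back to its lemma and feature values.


underlying: azar-s-v
RANK=so - signalled by the affix -s
CASE=mi - signalled by the affix -v
check: azarsv -> azarsev
lemma: azar; RANK=so; CASE=mi


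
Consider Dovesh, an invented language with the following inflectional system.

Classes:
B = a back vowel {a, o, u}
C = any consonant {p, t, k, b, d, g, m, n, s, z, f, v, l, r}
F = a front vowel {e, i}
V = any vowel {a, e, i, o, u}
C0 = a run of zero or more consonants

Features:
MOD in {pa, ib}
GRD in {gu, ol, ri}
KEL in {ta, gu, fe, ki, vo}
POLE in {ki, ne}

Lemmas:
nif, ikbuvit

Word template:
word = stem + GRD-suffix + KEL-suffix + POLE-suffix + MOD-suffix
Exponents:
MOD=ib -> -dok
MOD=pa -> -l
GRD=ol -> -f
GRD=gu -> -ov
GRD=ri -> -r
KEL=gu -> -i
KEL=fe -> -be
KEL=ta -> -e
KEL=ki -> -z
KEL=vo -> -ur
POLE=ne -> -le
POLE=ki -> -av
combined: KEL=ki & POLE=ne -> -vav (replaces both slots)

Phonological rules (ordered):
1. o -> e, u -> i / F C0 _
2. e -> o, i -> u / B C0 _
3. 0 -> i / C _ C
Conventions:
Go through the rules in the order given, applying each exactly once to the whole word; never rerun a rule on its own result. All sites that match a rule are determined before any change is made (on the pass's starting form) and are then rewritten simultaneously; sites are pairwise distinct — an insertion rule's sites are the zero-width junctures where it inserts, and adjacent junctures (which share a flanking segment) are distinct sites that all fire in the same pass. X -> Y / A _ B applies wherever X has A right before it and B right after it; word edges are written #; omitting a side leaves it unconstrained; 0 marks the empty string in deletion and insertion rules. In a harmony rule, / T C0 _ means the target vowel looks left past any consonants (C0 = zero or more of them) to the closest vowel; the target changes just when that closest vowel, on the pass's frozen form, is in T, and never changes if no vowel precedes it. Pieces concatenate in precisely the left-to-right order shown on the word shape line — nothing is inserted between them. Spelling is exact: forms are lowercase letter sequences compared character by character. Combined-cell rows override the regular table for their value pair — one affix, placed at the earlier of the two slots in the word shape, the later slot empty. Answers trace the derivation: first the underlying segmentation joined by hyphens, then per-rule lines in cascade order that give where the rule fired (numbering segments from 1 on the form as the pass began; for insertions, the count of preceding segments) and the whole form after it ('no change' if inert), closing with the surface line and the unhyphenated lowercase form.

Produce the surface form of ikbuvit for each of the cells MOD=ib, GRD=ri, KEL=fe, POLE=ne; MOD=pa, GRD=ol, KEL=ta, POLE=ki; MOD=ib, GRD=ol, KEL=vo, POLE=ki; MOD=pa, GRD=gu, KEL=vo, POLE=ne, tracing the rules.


cell MOD=ib, GRD=ri, KEL=fe, POLE=ne:
underlying: ikbuvit-r-be-le-dok
1. o -> e, u -> i / F C0 _: fires at position(s) 4, 14: ikbivitrbeledek
2. e -> o, i -> u / B C0 _: no change
3. 0 -> i / C _ C: inserts after position(s) 2, 7, 8: ikibivitiribeledek
surface: ikibivitiribeledek

cell MOD=pa, GRD=ol, KEL=ta, POLE=ki:
underlying: ikbuvit-f-e-av-l
1. o -> e, u -> i / F C0 _: fires at position(s) 4: ikbivitfeavl
2. e -> o, i -> u / B C0 _: no change
3. 0 -> i / C _ C: inserts after position(s) 2, 7, 11: ikibivitifeavil
surface: ikibivitifeavil

cell MOD=ib, GRD=ol, KEL=vo, POLE=ki:
underlying: ikbuvit-f-ur-av-dok
1. o -> e, u -> i / F C0 _: fires at position(s) 4, 9: ikbivitfiravdok
2. e -> o, i -> u / B C0 _: no change
3. 0 -> i / C _ C: inserts after position(s) 2, 7, 12: ikibivitifiravidok
surface: ikibivitifiravidok

cell MOD=pa, GRD=gu, KEL=vo, POLE=ne:
underlying: ikbuvit-ov-ur-le-l
1. o -> e, u -> i / F C0 _: fires at position(s) 4, 8: ikbivitevurlel
2. e -> o, i -> u / B C0 _: fires at position(s) 13: ikbivitevurlol
3. 0 -> i / C _ C: inserts after position(s) 2, 11: ikibivitevurilol
surface: ikibivitevurilol


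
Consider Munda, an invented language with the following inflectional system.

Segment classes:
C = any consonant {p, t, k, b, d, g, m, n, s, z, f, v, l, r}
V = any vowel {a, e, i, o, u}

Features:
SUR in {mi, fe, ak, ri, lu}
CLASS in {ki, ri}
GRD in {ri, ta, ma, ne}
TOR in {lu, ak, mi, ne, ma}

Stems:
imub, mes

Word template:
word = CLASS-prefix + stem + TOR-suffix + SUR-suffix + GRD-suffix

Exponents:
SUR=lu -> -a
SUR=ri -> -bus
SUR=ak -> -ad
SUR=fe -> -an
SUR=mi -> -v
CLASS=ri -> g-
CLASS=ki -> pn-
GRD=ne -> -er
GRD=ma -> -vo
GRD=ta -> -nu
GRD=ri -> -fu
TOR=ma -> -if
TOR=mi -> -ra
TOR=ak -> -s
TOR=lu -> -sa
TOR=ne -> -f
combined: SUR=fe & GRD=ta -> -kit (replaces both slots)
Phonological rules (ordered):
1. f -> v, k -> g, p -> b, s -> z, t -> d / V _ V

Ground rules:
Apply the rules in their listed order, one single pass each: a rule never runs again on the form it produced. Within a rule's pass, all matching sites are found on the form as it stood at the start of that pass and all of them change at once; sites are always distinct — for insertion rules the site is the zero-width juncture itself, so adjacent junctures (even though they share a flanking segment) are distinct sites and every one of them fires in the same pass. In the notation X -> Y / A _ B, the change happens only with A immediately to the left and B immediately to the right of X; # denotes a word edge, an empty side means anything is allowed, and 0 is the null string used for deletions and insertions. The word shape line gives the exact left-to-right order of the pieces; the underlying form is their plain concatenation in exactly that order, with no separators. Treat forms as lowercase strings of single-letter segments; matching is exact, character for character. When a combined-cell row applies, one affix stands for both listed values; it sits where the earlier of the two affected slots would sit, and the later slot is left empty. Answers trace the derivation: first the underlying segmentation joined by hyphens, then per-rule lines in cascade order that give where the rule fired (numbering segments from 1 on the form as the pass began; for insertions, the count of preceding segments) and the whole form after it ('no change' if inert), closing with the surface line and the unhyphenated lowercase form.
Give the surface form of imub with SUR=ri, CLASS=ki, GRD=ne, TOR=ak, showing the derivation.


underlying: pn-imub-s-bus-er
1. f -> v, k -> g, p -> b, s -> z, t -> d / V _ V: fires at position(s) 10: pnimubsbuzer
surface: pnimubsbuzer


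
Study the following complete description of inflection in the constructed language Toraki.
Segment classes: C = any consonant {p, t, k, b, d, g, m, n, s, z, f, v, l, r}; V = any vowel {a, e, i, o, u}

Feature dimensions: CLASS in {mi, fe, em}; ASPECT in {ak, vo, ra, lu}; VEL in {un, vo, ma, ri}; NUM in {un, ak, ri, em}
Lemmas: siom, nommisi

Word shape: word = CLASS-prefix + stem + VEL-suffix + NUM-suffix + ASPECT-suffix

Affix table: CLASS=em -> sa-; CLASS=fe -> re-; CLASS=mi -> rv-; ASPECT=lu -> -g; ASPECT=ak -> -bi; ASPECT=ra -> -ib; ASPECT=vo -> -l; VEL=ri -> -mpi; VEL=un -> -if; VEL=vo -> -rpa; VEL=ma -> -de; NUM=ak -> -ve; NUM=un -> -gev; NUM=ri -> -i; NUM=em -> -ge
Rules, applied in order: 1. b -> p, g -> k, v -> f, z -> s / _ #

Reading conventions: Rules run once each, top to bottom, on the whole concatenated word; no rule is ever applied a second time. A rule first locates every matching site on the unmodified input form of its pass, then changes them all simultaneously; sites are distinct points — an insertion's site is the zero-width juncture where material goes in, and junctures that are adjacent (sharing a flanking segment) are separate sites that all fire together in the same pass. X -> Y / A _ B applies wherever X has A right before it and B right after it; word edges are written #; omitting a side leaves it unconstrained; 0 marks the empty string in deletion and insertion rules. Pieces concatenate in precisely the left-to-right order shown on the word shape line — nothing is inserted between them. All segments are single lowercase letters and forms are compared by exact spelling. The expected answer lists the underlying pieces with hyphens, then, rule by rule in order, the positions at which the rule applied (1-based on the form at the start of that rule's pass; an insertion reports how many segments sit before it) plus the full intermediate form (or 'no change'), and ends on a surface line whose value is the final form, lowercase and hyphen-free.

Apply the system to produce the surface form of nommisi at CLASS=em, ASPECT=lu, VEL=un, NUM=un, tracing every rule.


underlying: sa-nommisi-if-gev-g
1. b -> p, g -> k, v -> f, z -> s / _ #: fires at position(s) 15: sanommisiifgevk
surface: sanommisiifgevk


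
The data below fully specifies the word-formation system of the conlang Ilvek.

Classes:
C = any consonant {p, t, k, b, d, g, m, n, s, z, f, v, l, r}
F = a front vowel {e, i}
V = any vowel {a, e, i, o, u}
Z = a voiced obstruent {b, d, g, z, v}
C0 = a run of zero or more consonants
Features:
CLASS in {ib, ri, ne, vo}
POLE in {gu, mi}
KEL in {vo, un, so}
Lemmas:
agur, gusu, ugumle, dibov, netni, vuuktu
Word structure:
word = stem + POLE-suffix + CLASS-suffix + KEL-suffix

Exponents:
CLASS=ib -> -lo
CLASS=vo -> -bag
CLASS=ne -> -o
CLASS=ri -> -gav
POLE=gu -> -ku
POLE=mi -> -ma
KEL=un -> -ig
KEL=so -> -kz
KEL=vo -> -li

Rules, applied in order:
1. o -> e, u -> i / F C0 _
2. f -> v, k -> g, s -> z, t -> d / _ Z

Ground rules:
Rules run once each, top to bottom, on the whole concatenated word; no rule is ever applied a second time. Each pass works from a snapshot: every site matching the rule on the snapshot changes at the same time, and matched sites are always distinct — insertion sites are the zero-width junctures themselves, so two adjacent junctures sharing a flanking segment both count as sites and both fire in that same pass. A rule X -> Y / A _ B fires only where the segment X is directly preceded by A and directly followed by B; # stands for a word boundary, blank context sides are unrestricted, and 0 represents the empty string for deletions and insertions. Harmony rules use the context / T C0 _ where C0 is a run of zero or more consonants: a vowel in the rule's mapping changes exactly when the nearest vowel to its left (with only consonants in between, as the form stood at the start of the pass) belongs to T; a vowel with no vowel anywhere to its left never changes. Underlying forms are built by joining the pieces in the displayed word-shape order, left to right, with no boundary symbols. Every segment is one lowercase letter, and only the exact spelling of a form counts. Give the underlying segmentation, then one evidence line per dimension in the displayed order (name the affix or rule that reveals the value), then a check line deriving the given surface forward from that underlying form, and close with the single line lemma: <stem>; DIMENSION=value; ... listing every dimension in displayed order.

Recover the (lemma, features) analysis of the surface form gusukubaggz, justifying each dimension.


underlying: gusu-ku-bag-kz
CLASS=vo - signalled by the affix -bag
POLE=gu - signalled by the affix -ku
KEL=so - signalled by the affix -kz
check: gusukubagkz -> gusukubagkz -> gusukubaggz
lemma: gusu; CLASS=vo; POLE=gu; KEL=so


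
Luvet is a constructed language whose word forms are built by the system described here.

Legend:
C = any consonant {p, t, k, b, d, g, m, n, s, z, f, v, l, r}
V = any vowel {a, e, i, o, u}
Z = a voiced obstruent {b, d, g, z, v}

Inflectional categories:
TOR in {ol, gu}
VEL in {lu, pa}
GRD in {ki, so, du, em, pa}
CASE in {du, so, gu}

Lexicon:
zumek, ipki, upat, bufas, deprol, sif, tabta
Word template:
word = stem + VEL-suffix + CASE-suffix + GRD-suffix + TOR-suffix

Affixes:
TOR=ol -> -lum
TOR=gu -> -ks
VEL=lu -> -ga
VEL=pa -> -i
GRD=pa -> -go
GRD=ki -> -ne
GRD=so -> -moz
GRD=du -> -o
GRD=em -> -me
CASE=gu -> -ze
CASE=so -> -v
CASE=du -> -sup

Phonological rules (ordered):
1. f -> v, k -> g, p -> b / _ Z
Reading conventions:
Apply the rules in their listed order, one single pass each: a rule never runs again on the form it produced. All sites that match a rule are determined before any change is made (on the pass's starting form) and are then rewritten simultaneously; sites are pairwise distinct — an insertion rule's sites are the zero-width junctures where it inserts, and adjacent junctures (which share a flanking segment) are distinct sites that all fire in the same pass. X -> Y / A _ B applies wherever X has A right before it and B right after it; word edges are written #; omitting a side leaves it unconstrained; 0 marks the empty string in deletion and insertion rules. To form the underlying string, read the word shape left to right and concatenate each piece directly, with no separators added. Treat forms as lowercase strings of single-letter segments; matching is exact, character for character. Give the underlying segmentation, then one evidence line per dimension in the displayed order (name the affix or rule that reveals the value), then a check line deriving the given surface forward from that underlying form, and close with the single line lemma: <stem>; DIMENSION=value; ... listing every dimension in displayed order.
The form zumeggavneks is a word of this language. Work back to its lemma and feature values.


underlying: zumek-ga-v-ne-ks
TOR=gu - signalled by the affix -ks
VEL=lu - signalled by the affix -ga
GRD=ki - signalled by the affix -ne
CASE=so - signalled by the affix -v
check: zumekgavneks -> zumeggavneks
lemma: zumek; TOR=gu; VEL=lu; GRD=ki; CASE=so


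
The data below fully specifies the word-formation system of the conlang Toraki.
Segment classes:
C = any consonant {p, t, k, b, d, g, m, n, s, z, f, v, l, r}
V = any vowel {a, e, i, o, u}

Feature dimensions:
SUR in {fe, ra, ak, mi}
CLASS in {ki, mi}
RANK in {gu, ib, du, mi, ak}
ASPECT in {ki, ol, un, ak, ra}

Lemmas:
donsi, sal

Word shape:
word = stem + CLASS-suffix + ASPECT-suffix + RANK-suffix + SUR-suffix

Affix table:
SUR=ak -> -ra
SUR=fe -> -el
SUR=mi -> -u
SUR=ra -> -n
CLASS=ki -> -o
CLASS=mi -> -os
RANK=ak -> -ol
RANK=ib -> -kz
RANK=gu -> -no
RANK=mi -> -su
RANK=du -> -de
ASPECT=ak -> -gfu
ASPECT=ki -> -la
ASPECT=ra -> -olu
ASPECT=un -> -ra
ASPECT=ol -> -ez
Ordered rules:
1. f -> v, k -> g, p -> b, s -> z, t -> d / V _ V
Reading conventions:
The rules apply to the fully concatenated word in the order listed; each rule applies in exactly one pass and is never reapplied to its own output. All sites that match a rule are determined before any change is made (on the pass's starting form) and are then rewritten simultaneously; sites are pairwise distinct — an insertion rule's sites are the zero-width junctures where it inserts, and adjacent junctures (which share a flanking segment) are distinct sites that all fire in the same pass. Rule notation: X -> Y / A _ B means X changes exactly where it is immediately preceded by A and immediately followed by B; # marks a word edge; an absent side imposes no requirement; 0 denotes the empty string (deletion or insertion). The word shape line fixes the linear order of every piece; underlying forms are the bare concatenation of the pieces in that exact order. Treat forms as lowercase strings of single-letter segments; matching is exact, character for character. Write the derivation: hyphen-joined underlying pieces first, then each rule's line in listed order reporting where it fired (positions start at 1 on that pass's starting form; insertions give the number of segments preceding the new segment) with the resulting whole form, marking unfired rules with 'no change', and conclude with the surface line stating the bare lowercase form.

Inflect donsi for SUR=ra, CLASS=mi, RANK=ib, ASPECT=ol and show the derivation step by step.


underlying: donsi-os-ez-kz-n
1. f -> v, k -> g, p -> b, s -> z, t -> d / V _ V: fires at position(s) 7: donsiozezkzn
surface: donsiozezkzn


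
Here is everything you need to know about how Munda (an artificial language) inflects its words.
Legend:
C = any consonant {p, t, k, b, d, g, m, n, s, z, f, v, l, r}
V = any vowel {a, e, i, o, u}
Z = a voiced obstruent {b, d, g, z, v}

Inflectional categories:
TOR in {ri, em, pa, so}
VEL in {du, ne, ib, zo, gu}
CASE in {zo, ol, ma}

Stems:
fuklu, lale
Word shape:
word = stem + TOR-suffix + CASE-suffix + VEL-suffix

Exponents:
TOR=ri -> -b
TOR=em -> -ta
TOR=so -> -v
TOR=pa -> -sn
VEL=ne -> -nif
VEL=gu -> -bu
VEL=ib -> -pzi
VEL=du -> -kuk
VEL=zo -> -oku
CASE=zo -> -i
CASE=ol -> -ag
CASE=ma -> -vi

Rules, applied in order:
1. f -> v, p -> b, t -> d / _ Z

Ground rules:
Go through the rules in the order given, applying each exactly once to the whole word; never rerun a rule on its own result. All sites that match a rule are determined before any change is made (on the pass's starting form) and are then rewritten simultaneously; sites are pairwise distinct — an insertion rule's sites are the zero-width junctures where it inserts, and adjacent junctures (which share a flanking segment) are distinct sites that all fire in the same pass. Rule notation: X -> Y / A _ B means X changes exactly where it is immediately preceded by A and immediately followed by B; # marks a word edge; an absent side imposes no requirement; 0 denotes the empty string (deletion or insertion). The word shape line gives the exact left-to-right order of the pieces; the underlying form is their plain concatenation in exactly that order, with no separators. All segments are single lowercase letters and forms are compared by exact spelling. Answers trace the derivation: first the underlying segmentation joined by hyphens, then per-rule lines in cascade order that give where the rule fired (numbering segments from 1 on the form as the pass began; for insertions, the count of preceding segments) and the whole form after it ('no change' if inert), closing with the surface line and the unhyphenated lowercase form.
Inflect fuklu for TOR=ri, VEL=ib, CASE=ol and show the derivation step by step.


underlying: fuklu-b-ag-pzi
1. f -> v, p -> b, t -> d / _ Z: fires at position(s) 9: fuklubagbzi
surface: fuklubagbzi


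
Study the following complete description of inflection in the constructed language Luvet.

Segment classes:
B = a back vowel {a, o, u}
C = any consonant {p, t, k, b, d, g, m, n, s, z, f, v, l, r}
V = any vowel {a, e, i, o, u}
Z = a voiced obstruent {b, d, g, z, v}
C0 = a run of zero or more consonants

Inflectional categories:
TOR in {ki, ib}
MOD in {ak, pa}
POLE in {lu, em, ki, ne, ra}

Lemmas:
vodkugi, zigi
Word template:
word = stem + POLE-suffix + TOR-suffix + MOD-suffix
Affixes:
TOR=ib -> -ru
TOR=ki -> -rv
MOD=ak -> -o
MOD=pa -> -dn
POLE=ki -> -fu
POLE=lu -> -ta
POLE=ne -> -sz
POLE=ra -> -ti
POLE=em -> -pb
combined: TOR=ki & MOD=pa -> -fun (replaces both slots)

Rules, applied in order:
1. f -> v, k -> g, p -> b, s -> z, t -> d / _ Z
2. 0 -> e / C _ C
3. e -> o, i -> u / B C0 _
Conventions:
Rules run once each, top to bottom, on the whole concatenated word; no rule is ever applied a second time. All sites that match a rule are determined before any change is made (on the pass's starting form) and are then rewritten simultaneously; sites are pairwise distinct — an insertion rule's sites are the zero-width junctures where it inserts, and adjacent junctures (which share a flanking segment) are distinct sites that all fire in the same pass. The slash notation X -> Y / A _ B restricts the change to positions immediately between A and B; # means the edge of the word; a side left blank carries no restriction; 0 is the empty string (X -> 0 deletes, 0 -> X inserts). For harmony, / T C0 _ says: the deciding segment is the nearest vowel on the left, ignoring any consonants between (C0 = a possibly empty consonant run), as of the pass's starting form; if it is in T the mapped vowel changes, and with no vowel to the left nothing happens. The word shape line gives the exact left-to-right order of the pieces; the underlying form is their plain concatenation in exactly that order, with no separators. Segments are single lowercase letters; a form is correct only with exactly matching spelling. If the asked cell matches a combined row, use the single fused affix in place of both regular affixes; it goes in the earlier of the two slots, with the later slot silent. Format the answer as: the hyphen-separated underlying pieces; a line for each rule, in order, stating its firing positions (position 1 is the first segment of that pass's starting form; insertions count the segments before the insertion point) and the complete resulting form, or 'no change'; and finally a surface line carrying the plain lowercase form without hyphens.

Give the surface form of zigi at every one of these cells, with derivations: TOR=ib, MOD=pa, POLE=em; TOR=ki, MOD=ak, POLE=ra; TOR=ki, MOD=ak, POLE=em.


cell TOR=ib, MOD=pa, POLE=em:
underlying: zigi-pb-ru-dn
1. f -> v, k -> g, p -> b, s -> z, t -> d / _ Z: fires at position(s) 5: zigibbrudn
2. 0 -> e / C _ C: inserts after position(s) 5, 6, 9: zigibeberuden
3. e -> o, i -> u / B C0 _: fires at position(s) 12: zigibeberudon
surface: zigibeberudon

cell TOR=ki, MOD=ak, POLE=ra:
underlying: zigi-ti-rv-o
1. f -> v, k -> g, p -> b, s -> z, t -> d / _ Z: no change
2. 0 -> e / C _ C: inserts after position(s) 7: zigitirevo
3. e -> o, i -> u / B C0 _: no change
surface: zigitirevo

cell TOR=ki, MOD=ak, POLE=em:
underlying: zigi-pb-rv-o
1. f -> v, k -> g, p -> b, s -> z, t -> d / _ Z: fires at position(s) 5: zigibbrvo
2. 0 -> e / C _ C: inserts after position(s) 5, 6, 7: zigibeberevo
3. e -> o, i -> u / B C0 _: no change
surface: zigibeberevo


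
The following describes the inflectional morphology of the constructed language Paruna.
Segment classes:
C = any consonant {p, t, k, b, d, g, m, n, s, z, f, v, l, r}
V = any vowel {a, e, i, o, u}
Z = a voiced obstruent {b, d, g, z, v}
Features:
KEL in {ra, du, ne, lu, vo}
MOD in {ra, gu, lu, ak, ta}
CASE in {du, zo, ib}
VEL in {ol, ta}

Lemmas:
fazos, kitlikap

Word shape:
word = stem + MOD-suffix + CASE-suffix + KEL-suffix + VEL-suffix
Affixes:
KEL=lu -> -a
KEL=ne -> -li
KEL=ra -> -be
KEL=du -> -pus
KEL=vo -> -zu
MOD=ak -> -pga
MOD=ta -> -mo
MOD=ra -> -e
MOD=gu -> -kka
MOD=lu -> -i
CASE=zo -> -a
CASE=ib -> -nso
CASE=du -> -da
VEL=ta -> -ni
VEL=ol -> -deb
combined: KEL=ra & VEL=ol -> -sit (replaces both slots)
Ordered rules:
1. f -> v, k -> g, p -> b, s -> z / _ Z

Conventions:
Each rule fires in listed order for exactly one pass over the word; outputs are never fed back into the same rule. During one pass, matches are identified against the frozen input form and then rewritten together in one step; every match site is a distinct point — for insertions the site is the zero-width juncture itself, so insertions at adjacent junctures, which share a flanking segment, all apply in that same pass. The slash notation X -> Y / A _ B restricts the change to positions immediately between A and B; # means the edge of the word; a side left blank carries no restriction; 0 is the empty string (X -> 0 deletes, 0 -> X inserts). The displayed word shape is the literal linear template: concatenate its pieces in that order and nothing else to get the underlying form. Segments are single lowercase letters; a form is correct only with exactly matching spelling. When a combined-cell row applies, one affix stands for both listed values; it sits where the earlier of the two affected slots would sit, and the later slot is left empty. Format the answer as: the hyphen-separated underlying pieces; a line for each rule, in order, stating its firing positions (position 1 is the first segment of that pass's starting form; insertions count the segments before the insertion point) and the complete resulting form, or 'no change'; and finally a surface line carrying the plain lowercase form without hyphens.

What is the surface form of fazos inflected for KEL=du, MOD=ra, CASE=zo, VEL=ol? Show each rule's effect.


underlying: fazos-e-a-pus-deb
1. f -> v, k -> g, p -> b, s -> z / _ Z: fires at position(s) 10: fazoseapuzdeb
surface: fazoseapuzdeb
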